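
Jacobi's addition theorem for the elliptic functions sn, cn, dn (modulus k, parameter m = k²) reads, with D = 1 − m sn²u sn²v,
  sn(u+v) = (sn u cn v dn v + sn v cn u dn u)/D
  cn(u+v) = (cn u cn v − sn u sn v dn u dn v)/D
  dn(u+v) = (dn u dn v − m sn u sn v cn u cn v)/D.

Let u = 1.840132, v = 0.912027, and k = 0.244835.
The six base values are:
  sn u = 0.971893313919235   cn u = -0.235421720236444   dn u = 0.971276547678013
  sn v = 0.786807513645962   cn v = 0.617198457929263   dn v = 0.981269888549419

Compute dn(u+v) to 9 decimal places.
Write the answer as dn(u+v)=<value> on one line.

m = k² = 0.059944177225
D = 1 − m·sn²u·sn²v = 0.9649473231104523
dn(u+v) = (dn u·dn v − m·sn u·sn v·cn u·cn v)/D = 0.9597449086039819/0.9649473231104523 = 0.9946086025818479

dn(u+v)=0.994608603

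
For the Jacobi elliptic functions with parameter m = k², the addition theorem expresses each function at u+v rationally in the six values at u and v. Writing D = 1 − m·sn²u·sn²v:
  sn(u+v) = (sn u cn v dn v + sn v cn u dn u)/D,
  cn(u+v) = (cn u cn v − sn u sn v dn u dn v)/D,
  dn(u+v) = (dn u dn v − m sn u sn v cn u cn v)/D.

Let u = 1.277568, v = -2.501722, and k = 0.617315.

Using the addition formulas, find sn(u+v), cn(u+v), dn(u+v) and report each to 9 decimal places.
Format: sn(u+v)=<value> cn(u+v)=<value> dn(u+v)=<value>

sn u = 0.9253646973308959, cn u = 0.3790780617942687, dn u = 0.8207820291564253
sn v = -0.8260477749970369, cn v = -0.5636001006231676, dn v = 0.8602149030712846
m = k² = 0.381077809225
D = 1 − m·sn²u·sn²v = 0.7773360825348105
sn(u+v) = (sn u·cn v·dn v + sn v·cn u·dn u)/D = -0.7056496123539714/0.7773360825348105 = -0.9077793096300416
cn(u+v) = (cn u·cn v − sn u·sn v·dn u·dn v)/D = 0.3260521580901678/0.7773360825348105 = 0.4194481195661807
dn(u+v) = (dn u·dn v − m·sn u·sn v·cn u·cn v)/D = 0.6438143961925798/0.7773360825348105 = 0.8282317142582258

sn(u+v)=-0.907779310 cn(u+v)=0.419448120 dn(u+v)=0.828231714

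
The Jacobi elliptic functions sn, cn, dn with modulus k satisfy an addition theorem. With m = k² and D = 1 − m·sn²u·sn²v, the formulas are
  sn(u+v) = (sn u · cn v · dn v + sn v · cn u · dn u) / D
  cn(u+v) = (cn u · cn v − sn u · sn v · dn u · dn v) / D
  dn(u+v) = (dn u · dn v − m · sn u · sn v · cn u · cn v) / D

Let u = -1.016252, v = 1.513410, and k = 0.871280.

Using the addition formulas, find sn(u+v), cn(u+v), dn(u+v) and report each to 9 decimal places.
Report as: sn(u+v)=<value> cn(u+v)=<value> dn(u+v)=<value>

sn(u+v)=0.463970808 cn(u+v)=0.885850489 dn(u+v)=0.914649202

sn u = -0.7892078584143178, cn u = 0.6141261728806924, dn u = 0.7260697823863253
sn v = 0.9422383818151446, cn v = 0.3349430277440893, dn v = 0.5709951146325224
m = k² = 0.7591288384
D = 1 − m·sn²u·sn²v = 0.580221806385317
sn(u+v) = (sn u·cn v·dn v + sn v·cn u·dn u)/D = 0.2692059803413161/0.580221806385317 = 0.4639708080232688
cn(u+v) = (cn u·cn v − sn u·sn v·dn u·dn v)/D = 0.5139897710592217/0.580221806385317 = 0.8858504892487417
dn(u+v) = (dn u·dn v − m·sn u·sn v·cn u·cn v)/D = 0.530699411926621/0.580221806385317 = 0.914649201540335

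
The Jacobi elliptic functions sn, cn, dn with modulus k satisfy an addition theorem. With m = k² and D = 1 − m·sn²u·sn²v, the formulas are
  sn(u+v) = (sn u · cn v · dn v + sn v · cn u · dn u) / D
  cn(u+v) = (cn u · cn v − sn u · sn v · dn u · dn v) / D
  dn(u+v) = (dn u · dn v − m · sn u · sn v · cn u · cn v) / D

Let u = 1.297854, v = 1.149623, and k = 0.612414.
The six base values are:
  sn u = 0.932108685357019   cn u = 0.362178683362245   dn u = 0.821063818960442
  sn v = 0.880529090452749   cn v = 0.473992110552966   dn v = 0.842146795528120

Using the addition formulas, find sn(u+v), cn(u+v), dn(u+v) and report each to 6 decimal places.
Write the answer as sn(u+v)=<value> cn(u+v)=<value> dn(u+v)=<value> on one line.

sn(u+v)=0.848212 cn(u+v)=-0.529657 dn(u+v)=0.854497

m = k² = 0.375050907396
D = 1 − m·sn²u·sn²v = 0.7473549771049766
sn(u+v) = (sn u·cn v·dn v + sn v·cn u·dn u)/D = 0.6339152292727604/0.7473549771049766 = 0.8482116914887663
cn(u+v) = (cn u·cn v − sn u·sn v·dn u·dn v)/D = -0.3958420693908667/0.7473549771049766 = -0.5296573670041472
dn(u+v) = (dn u·dn v − m·sn u·sn v·cn u·cn v)/D = 0.6386124102520801/0.7473549771049766 = 0.8544967650123482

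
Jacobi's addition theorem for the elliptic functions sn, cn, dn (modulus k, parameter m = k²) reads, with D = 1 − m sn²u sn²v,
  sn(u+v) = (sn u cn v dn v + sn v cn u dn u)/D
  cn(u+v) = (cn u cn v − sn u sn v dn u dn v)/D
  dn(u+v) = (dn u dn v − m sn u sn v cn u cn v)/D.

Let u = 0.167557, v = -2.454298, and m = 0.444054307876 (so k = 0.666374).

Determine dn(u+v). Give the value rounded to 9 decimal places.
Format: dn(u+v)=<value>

dn(u+v)=0.782038053

sn u = 0.1664329040351572, cn u = 0.9860527817791622, dn u = 0.9938308381965227
sn v = -0.8799185448938811, cn v = -0.4751245671945779, dn v = 0.8100543198442378
m = k² = 0.444054307876
D = 1 − m·sn²u·sn²v = 0.9904764380421156
dn(u+v) = (dn u·dn v − m·sn u·sn v·cn u·cn v)/D = 0.7745902648654077/0.9904764380421156 = 0.7820380527138514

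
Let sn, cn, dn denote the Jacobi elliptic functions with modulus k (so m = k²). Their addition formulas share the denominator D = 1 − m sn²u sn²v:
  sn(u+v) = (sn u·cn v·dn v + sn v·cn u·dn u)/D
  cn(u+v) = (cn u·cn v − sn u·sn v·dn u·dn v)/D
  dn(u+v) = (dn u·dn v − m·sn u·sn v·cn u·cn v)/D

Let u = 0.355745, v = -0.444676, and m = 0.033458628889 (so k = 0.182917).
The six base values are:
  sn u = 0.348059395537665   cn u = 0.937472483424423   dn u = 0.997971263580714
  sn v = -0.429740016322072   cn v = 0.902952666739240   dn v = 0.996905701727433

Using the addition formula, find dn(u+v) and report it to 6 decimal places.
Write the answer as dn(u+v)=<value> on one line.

dn(u+v)=0.999868

m = k² = 0.033458628889
D = 1 − m·sn²u·sn²v = 0.9992514402780615
dn(u+v) = (dn u·dn v − m·sn u·sn v·cn u·cn v)/D = 0.99911958285589/0.9992514402780615 = 0.9998680438007327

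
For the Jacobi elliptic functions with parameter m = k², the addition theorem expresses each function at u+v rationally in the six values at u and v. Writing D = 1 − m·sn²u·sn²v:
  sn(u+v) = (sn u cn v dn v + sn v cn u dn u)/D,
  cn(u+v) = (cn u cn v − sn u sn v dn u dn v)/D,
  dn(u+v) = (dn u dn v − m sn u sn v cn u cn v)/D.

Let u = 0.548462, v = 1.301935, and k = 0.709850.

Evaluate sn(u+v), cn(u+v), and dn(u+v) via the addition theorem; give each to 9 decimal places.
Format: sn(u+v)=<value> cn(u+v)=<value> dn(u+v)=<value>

sn(u+v)=0.999987898 cn(u+v)=0.004919831 dn(u+v)=0.704361536

sn u = 0.5102637146630699, cn u = 0.8600179890550227, dn u = 0.9320962452238623
sn v = 0.9206210134133495, cn v = 0.3904573595948442, dn v = 0.7569240754028804
m = k² = 0.5038870225
D = 1 − m·sn²u·sn²v = 0.8888052422229004
sn(u+v) = (sn u·cn v·dn v + sn v·cn u·dn u)/D = 0.8887944855075023/0.8888052422229004 = 0.999987897556307
cn(u+v) = (cn u·cn v − sn u·sn v·dn u·dn v)/D = 0.004372771931263637/0.8888052422229004 = 0.004919831391101319
dn(u+v) = (dn u·dn v − m·sn u·sn v·cn u·cn v)/D = 0.626040225969381/0.8888052422229004 = 0.704361536396495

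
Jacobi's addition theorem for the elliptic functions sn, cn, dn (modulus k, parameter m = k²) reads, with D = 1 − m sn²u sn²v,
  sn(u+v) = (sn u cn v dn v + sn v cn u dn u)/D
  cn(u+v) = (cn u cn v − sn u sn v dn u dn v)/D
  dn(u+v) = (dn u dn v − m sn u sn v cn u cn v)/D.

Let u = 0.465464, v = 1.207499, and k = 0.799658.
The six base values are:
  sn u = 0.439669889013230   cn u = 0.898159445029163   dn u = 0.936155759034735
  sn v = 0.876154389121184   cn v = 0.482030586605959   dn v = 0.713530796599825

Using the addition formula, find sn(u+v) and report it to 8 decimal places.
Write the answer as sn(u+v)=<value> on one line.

sn(u+v)=0.98099448

m = k² = 0.639452916964
D = 1 − m·sn²u·sn²v = 0.9051093760769261
sn(u+v) = (sn u·cn v·dn v + sn v·cn u·dn u)/D = 0.887907299559554/0.9051093760769261 = 0.9809944776045386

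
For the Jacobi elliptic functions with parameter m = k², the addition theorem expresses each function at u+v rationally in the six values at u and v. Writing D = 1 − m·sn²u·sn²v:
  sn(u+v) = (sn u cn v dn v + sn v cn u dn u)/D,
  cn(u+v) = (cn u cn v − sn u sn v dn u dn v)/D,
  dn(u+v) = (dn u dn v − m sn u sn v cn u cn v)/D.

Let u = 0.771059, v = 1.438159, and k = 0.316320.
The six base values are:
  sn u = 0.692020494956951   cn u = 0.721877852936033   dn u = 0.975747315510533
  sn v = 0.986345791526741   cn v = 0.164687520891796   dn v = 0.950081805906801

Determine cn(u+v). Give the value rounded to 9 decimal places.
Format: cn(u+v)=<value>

m = k² = 0.1000583424
D = 1 − m·sn²u·sn²v = 0.9533824324004094
cn(u+v) = (cn u·cn v − sn u·sn v·dn u·dn v)/D = -0.5138866561367375/0.9533824324004094 = -0.5390141864087875

cn(u+v)=-0.539014186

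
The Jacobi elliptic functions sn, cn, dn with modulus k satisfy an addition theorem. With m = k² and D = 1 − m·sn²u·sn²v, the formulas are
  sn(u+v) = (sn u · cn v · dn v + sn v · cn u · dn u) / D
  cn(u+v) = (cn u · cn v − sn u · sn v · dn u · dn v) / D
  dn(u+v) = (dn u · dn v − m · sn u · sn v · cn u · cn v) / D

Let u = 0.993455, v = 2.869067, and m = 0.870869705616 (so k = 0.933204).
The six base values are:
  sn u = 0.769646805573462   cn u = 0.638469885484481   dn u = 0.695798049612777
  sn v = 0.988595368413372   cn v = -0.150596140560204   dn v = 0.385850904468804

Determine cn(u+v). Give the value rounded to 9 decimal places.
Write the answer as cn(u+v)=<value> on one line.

cn(u+v)=-0.605897838

m = k² = 0.870869705616
D = 1 − m·sn²u·sn²v = 0.495834331771693
cn(u+v) = (cn u·cn v − sn u·sn v·dn u·dn v)/D = -0.3004249497004844/0.495834331771693 = -0.6058978381489226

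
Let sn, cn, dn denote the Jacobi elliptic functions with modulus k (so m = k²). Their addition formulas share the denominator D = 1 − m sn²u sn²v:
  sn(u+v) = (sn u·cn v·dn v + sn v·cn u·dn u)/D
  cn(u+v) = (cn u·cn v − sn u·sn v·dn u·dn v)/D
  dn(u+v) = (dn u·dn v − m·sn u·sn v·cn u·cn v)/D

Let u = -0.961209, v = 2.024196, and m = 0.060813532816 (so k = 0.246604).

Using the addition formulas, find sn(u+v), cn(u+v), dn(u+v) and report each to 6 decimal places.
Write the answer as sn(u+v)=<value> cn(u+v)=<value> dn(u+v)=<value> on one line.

sn u = -0.8155844230489278, cn u = 0.5786380983654183, dn u = 0.9795653009580735
sn v = 0.9146422695005729, cn v = -0.4042641696253099, dn v = 0.9742305649030173
m = k² = 0.060813532816
D = 1 − m·sn²u·sn²v = 0.9661592005093998
sn(u+v) = (sn u·cn v·dn v + sn v·cn u·dn u)/D = 0.8396469420426019/0.9661592005093998 = 0.8690565091135132
cn(u+v) = (cn u·cn v − sn u·sn v·dn u·dn v)/D = 0.4779713521200514/0.9661592005093998 = 0.4947128297986965
dn(u+v) = (dn u·dn v − m·sn u·sn v·cn u·cn v)/D = 0.9437105674794631/0.9661592005093998 = 0.97676507865567

sn(u+v)=0.869057 cn(u+v)=0.494713 dn(u+v)=0.976765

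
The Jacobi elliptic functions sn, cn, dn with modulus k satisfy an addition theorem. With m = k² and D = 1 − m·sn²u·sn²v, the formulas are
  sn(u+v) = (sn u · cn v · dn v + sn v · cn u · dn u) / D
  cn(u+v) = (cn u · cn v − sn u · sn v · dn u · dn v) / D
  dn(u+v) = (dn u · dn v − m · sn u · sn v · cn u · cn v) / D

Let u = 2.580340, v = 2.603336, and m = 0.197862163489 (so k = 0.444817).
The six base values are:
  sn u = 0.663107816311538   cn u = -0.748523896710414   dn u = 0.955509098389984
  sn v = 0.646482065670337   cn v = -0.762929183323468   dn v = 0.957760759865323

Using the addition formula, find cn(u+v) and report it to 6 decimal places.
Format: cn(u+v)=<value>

m = k² = 0.197862163489
D = 1 − m·sn²u·sn²v = 0.9636383141270118
cn(u+v) = (cn u·cn v − sn u·sn v·dn u·dn v)/D = 0.1787579098780254/0.9636383141270118 = 0.1855031159070999

cn(u+v)=0.185503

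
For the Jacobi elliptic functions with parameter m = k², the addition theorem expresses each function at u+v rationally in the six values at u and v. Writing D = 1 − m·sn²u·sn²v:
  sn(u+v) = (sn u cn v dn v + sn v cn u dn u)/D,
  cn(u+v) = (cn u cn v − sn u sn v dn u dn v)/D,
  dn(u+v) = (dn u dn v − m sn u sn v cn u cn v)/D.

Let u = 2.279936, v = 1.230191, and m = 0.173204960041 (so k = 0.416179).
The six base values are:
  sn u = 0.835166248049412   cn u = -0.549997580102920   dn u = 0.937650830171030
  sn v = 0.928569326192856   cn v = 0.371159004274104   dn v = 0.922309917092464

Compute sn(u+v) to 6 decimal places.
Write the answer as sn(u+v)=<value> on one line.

m = k² = 0.173204960041
D = 1 − m·sn²u·sn²v = 0.8958318717220029
sn(u+v) = (sn u·cn v·dn v + sn v·cn u·dn u)/D = -0.1929713407557882/0.8958318717220029 = -0.215410220206668

sn(u+v)=-0.215410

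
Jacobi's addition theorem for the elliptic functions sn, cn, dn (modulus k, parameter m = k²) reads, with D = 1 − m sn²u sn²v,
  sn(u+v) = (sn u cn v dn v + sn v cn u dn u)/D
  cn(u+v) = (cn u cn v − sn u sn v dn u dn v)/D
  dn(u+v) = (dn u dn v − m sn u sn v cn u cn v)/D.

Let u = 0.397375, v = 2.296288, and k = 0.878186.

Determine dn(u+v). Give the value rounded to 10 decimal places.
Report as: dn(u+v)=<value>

sn u = 0.3798201617682507, cn u = 0.9250603465257495, dn u = 0.9427314378511964
sn v = 0.9988547220434116, cn v = -0.0478460473976581, dn v = 0.4801612634861681
m = k² = 0.771210650596
D = 1 − m·sn²u·sn²v = 0.8889972593589917
dn(u+v) = (dn u·dn v − m·sn u·sn v·cn u·cn v)/D = 0.46561311006173/0.8889972593589917 = 0.5237508947974246

dn(u+v)=0.5237508948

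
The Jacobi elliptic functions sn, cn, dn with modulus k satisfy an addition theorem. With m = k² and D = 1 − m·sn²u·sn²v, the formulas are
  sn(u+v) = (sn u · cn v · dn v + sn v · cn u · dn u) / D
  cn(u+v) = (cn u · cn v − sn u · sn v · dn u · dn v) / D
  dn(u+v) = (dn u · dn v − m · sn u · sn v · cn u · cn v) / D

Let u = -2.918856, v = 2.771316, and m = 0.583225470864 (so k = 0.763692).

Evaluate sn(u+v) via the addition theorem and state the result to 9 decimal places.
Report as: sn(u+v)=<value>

sn(u+v)=-0.146698037

sn u = -0.768778767415639, cn u = -0.6395148213848455, dn u = 0.8095070225628299
sn v = 0.8378336023831602, cn v = -0.5459256860760965, dn v = 0.7685024707914667
m = k² = 0.583225470864
D = 1 − m·sn²u·sn²v = 0.75803375130886
sn(u+v) = (sn u·cn v·dn v + sn v·cn u·dn u)/D = -0.1112020631436414/0.75803375130886 = -0.1466980367980109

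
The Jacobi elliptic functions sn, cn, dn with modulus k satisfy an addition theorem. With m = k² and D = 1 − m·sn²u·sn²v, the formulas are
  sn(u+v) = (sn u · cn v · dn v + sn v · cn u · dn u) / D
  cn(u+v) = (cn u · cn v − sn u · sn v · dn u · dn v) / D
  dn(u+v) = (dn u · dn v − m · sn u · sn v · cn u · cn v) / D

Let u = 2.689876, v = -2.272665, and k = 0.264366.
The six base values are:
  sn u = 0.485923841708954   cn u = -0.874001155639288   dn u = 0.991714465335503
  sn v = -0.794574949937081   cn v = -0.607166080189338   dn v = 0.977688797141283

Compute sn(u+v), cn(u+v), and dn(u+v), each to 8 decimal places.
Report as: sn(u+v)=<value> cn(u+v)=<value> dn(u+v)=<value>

sn(u+v)=0.40446564 cn(u+v)=0.91455319 dn(u+v)=0.99426688

m = k² = 0.069889381956
D = 1 − m·sn²u·sn²v = 0.9895812083190566
sn(u+v) = (sn u·cn v·dn v + sn v·cn u·dn u)/D = 0.400251601238905/0.9895812083190566 = 0.4044656445313759
cn(u+v) = (cn u·cn v − sn u·sn v·dn u·dn v)/D = 0.9050246535669051/0.9895812083190566 = 0.9145531927634492
dn(u+v) = (dn u·dn v − m·sn u·sn v·cn u·cn v)/D = 0.983907818302586/0.9895812083190566 = 0.9942668777774109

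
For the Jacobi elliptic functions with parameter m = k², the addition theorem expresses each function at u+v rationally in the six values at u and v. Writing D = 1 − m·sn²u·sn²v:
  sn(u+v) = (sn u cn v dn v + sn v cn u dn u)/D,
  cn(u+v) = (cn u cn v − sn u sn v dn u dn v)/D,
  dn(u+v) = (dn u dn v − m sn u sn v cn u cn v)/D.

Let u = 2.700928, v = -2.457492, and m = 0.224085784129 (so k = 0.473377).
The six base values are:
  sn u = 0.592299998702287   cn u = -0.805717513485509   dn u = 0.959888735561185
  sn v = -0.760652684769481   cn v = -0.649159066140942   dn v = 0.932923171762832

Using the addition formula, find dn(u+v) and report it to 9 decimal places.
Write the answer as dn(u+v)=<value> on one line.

m = k² = 0.224085784129
D = 1 − m·sn²u·sn²v = 0.9545147512265318
dn(u+v) = (dn u·dn v − m·sn u·sn v·cn u·cn v)/D = 0.9483076046824548/0.9545147512265318 = 0.9934970658797039

dn(u+v)=0.993497066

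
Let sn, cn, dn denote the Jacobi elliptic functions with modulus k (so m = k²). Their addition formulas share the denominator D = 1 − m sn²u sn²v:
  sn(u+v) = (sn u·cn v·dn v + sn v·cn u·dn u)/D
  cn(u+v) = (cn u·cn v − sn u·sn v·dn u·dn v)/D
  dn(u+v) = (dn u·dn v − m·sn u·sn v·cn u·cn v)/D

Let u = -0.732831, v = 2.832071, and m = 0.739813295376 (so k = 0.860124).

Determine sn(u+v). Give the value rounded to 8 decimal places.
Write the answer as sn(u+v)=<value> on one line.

sn(u+v)=0.99979788

sn u = -0.636356684799677, cn u = 0.7713949505349154, dn u = 0.8369066444901539
sn v = 0.9306969942393536, cn v = -0.3657910672963907, dn v = 0.5993129571449654
m = k² = 0.739813295376
D = 1 − m·sn²u·sn²v = 0.7404984382974439
sn(u+v) = (sn u·cn v·dn v + sn v·cn u·dn u)/D = 0.7403487689868395/0.7404984382974439 = 0.9997978803156581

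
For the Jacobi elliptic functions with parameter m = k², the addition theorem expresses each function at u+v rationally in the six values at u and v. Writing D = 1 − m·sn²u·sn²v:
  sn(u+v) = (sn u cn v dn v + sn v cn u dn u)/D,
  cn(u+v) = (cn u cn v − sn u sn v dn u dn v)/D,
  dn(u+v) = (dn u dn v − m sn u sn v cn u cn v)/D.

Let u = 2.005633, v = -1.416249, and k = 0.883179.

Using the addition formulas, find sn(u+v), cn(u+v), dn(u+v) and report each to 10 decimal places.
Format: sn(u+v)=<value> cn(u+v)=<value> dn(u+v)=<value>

sn u = 0.9951725516213173, cn u = 0.09814067708914881, dn u = 0.4769775106576754
sn v = -0.9191192966523058, cn v = 0.3939793376832986, dn v = 0.5840094461331123
m = k² = 0.780005146041
D = 1 − m·sn²u·sn²v = 0.3474136069936826
sn(u+v) = (sn u·cn v·dn v + sn v·cn u·dn u)/D = 0.1859521208408749/0.3474136069936826 = 0.5352470861748839
cn(u+v) = (cn u·cn v − sn u·sn v·dn u·dn v)/D = 0.2934587246601158/0.3474136069936826 = 0.8446955408555774
dn(u+v) = (dn u·dn v − m·sn u·sn v·cn u·cn v)/D = 0.3061454674044678/0.3474136069936826 = 0.8812132318410738

sn(u+v)=0.5352470862 cn(u+v)=0.8446955409 dn(u+v)=0.8812132318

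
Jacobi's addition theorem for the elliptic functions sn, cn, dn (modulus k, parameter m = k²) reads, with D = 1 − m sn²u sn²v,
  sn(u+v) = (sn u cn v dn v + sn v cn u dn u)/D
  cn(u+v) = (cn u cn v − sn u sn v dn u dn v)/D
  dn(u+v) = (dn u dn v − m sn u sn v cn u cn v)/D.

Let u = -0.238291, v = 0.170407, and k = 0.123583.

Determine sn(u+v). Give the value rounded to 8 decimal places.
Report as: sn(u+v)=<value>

sn(u+v)=-0.06783108

sn u = -0.2360091739545234, cn u = 0.9717508270175557, dn u = 0.9995745606720192
sn v = 0.1695711267529013, cn v = 0.985517951623283, dn v = 0.9997803966442461
m = k² = 0.015272757889
D = 1 − m·sn²u·sn²v = 0.9999755387273308
sn(u+v) = (sn u·cn v·dn v + sn v·cn u·dn u)/D = -0.06782942146241987/0.9999755387273308 = -0.06783108069698025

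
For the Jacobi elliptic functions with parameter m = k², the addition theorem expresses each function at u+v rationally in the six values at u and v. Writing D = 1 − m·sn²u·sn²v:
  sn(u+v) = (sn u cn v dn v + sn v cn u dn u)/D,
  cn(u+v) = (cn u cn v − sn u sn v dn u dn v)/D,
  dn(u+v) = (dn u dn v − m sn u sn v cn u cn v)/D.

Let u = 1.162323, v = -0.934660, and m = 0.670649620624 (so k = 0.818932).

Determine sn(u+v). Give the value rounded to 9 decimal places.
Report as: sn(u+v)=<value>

sn(u+v)=0.224431722

sn u = 0.8568650138729894, cn u = 0.515540830585165, dn u = 0.7124585673785194
sn v = -0.7571258994231554, cn v = 0.6532689893318662, dn v = 0.7845744459505586
m = k² = 0.670649620624
D = 1 − m·sn²u·sn²v = 0.717735208174814
sn(u+v) = (sn u·cn v·dn v + sn v·cn u·dn u)/D = 0.1610825490008441/0.717735208174814 = 0.2244317224042467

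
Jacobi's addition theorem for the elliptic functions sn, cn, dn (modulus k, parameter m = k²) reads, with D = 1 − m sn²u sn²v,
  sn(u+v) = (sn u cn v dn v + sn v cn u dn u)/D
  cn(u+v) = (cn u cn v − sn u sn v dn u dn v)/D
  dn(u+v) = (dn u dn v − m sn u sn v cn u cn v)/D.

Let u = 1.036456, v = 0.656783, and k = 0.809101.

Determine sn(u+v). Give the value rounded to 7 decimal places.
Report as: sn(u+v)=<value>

sn(u+v)=0.9819535

sn u = 0.807212862466584, cn u = 0.5902604464713046, dn u = 0.7572572425951189
sn v = 0.5880904219750469, cn v = 0.8087951876595281, dn v = 0.8795402202485359
m = k² = 0.654644428201
D = 1 − m·sn²u·sn²v = 0.8524735691906122
sn(u+v) = (sn u·cn v·dn v + sn v·cn u·dn u)/D = 0.8370893844109662/0.8524735691906122 = 0.9819534759367934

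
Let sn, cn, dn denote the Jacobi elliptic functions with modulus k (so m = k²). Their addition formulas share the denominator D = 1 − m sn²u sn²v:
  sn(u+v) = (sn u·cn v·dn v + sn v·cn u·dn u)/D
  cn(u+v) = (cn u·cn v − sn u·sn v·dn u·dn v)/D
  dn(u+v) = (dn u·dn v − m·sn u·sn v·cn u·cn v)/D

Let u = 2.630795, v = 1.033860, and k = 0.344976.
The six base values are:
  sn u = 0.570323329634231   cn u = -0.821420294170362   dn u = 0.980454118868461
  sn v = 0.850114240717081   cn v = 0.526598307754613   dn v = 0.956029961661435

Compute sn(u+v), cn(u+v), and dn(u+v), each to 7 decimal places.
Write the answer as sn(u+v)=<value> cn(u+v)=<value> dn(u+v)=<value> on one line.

m = k² = 0.119008440576
D = 1 − m·sn²u·sn²v = 0.9720247084365865
sn(u+v) = (sn u·cn v·dn v + sn v·cn u·dn u)/D = -0.3975264581234373/0.9720247084365865 = -0.4089674415404753
cn(u+v) = (cn u·cn v − sn u·sn v·dn u·dn v)/D = -0.8870201513511776/0.9720247084365865 = -0.9125489749924866
dn(u+v) = (dn u·dn v − m·sn u·sn v·cn u·cn v)/D = 0.9623021630786512/0.9720247084365865 = 0.9899976355811231

sn(u+v)=-0.4089674 cn(u+v)=-0.9125490 dn(u+v)=0.9899976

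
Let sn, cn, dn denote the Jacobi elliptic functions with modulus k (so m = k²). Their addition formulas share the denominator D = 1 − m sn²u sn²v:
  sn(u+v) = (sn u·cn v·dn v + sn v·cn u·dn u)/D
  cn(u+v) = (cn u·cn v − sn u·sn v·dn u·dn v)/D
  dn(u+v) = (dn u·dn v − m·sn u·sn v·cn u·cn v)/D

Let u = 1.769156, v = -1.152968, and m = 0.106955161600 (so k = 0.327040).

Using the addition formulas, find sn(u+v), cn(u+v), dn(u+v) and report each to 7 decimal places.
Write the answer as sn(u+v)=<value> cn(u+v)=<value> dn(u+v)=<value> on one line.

sn(u+v)=0.5747744 cn(u+v)=0.8183119 dn(u+v)=0.9821740

sn u = 0.9894711949462623, cn u = -0.1447299359898142, dn u = 0.9461951183021458
sn v = -0.9052913960041058, cn v = 0.4247911113958687, dn v = 0.955167330195961
m = k² = 0.1069551616
D = 1 − m·sn²u·sn²v = 0.9141807242062052
sn(u+v) = (sn u·cn v·dn v + sn v·cn u·dn u)/D = 0.5254476663795111/0.9141807242062052 = 0.5747743881121143
cn(u+v) = (cn u·cn v − sn u·sn v·dn u·dn v)/D = 0.7480849860854766/0.9141807242062052 = 0.8183119226617345
dn(u+v) = (dn u·dn v − m·sn u·sn v·cn u·cn v)/D = 0.8978845050552721/0.9141807242062052 = 0.9821739632881854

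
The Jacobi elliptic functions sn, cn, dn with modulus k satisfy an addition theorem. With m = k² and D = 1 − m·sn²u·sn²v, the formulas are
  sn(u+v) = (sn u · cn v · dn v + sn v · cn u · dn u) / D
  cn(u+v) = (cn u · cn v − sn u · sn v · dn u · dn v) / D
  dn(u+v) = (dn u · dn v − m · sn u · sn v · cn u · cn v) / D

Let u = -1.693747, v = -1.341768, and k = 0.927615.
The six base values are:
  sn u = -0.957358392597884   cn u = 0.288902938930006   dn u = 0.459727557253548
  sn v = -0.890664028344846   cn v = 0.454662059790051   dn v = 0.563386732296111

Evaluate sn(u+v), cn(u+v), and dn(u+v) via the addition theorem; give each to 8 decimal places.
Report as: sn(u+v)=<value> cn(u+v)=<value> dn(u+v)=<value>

m = k² = 0.860469588225
D = 1 − m·sn²u·sn²v = 0.3743773716277862
sn(u+v) = (sn u·cn v·dn v + sn v·cn u·dn u)/D = -0.3635229057792247/0.3743773716277862 = -0.9710066187991907
cn(u+v) = (cn u·cn v − sn u·sn v·dn u·dn v)/D = -0.08949588460235708/0.3743773716277862 = -0.2390526014252159
dn(u+v) = (dn u·dn v − m·sn u·sn v·cn u·cn v)/D = 0.1626293461083042/0.3743773716277862 = 0.4343995081785919

sn(u+v)=-0.97100662 cn(u+v)=-0.23905260 dn(u+v)=0.43439951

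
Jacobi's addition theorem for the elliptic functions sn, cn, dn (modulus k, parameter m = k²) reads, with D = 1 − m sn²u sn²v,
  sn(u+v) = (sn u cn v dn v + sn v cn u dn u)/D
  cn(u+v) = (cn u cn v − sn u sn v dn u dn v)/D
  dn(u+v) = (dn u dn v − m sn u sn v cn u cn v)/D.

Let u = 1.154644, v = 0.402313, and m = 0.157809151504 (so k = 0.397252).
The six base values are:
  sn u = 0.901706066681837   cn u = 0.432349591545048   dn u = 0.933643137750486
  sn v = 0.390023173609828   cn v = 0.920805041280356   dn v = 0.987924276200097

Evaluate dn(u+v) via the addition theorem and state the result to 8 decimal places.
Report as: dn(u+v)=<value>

m = k² = 0.157809151504
D = 1 − m·sn²u·sn²v = 0.9804816549341201
dn(u+v) = (dn u·dn v − m·sn u·sn v·cn u·cn v)/D = 0.9002739081268804/0.9804816549341201 = 0.9181955660224678

dn(u+v)=0.91819557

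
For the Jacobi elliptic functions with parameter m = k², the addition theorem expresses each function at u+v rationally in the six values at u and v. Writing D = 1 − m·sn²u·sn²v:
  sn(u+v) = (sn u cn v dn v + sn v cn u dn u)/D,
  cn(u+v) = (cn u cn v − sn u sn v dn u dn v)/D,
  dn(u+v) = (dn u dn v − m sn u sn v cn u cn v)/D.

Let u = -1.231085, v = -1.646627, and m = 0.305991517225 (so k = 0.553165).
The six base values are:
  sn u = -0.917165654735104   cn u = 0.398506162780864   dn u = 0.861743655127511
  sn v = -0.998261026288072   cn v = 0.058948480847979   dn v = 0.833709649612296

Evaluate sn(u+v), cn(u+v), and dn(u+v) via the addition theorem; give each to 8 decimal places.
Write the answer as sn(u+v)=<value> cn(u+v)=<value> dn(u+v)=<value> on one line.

sn(u+v)=-0.52170775 cn(u+v)=-0.85312427 dn(u+v)=0.95745263

m = k² = 0.305991517225
D = 1 − m·sn²u·sn²v = 0.7434965650425196
sn(u+v) = (sn u·cn v·dn v + sn v·cn u·dn u)/D = -0.3878879234995428/0.7434965650425196 = -0.5217077545978441
cn(u+v) = (cn u·cn v − sn u·sn v·dn u·dn v)/D = -0.6342949637457627/0.7434965650425196 = -0.8531242692553505
dn(u+v) = (dn u·dn v − m·sn u·sn v·cn u·cn v)/D = 0.7118627423296126/0.7434965650425196 = 0.9574526309868049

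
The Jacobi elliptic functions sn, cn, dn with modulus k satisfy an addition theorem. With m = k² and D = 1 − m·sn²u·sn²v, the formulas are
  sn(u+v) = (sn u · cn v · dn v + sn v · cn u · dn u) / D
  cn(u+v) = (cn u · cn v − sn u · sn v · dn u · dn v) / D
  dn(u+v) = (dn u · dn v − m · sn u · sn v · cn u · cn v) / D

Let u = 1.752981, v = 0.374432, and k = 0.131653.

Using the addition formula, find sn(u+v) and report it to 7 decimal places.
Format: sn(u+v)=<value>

sn u = 0.9849346822522684, cn u = -0.1729267813169002, dn u = 0.9915572567188223
sn v = 0.3656067188383868, cn v = 0.9307694274847175, dn v = 0.9988409247732936
m = k² = 0.017332512409
D = 1 − m·sn²u·sn²v = 0.997752474037822
sn(u+v) = (sn u·cn v·dn v + sn v·cn u·dn u)/D = 0.8529950955405971/0.997752474037822 = 0.8549165426657338

sn(u+v)=0.8549165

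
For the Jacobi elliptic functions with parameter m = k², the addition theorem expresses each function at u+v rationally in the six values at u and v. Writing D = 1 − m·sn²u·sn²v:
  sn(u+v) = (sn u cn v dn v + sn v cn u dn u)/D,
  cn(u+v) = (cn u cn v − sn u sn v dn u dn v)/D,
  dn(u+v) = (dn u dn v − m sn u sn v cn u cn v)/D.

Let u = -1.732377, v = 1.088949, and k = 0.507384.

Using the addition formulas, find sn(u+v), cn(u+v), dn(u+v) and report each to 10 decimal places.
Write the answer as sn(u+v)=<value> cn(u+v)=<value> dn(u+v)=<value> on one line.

sn u = -0.9993269889784334, cn u = -0.03668199966329528, dn u = 0.8619210392293086
sn v = 0.8651253159078268, cn v = 0.5015557673632941, dn v = 0.8985111267915171
m = k² = 0.257438523456
D = 1 − m·sn²u·sn²v = 0.8075815062014547
sn(u+v) = (sn u·cn v·dn v + sn v·cn u·dn u)/D = -0.477702799052612/0.8075815062014547 = -0.5915227074720146
cn(u+v) = (cn u·cn v − sn u·sn v·dn u·dn v)/D = 0.6511435517118403/0.8075815062014547 = 0.8062883395814288
dn(u+v) = (dn u·dn v − m·sn u·sn v·cn u·cn v)/D = 0.7703508468979613/0.8075815062014547 = 0.9538985736825355

sn(u+v)=-0.5915227075 cn(u+v)=0.8062883396 dn(u+v)=0.9538985737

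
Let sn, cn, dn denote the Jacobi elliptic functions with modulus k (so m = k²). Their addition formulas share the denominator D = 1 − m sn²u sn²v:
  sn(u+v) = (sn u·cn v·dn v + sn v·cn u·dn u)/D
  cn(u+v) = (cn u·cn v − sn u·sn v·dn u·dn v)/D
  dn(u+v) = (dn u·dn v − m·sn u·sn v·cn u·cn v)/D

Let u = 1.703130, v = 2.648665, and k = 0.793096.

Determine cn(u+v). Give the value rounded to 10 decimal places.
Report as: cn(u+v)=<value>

cn(u+v)=-0.9281043209

sn u = 0.9853532940081303, cn u = 0.1705253235954329, dn u = 0.6239305977920145
sn v = 0.9112642804575293, cn v = -0.4118220625005675, dn v = 0.6911408835992814
m = k² = 0.629001265216
D = 1 − m·sn²u·sn²v = 0.4928643291403611
cn(u+v) = (cn u·cn v − sn u·sn v·dn u·dn v)/D = -0.4574295135081792/0.4928643291403611 = -0.9281043209315103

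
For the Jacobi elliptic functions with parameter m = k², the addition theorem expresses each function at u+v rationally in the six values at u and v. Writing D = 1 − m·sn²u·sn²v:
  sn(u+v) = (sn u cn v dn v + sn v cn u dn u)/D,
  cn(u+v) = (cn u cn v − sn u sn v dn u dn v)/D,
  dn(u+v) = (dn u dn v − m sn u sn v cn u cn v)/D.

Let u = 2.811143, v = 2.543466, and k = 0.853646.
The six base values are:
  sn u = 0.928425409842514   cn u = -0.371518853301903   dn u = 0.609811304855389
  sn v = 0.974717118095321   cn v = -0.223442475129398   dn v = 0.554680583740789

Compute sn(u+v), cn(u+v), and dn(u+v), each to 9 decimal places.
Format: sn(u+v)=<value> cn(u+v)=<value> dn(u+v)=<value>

sn(u+v)=-0.833014760 cn(u+v)=-0.553250765 dn(u+v)=0.703091168

m = k² = 0.728711493316
D = 1 − m·sn²u·sn²v = 0.4032301935169967
sn(u+v) = (sn u·cn v·dn v + sn v·cn u·dn u)/D = -0.3358967029988434/0.4032301935169967 = -0.8330147603013883
cn(u+v) = (cn u·cn v − sn u·sn v·dn u·dn v)/D = -0.2230874130879226/0.4032301935169967 = -0.5532507651327928
dn(u+v) = (dn u·dn v − m·sn u·sn v·cn u·cn v)/D = 0.2835075878583238/0.4032301935169967 = 0.7030911683114661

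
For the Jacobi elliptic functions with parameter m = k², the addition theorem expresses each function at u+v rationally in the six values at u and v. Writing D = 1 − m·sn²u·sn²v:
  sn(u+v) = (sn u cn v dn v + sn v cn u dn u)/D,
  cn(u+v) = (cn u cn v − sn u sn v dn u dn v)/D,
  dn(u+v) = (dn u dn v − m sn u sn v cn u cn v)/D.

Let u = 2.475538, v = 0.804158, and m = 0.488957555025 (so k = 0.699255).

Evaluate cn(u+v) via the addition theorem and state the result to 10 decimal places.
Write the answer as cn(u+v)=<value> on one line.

sn u = 0.8938117058983943, cn u = -0.4484424538321526, dn u = 0.7806229047912395
sn v = 0.6941468710129767, cn v = 0.7198333984075023, dn v = 0.8743001493062629
m = k² = 0.488957555025
D = 1 − m·sn²u·sn²v = 0.8117799094993067
cn(u+v) = (cn u·cn v − sn u·sn v·dn u·dn v)/D = -0.746251041510782/0.8117799094993067 = -0.9192775440464621

cn(u+v)=-0.9192775440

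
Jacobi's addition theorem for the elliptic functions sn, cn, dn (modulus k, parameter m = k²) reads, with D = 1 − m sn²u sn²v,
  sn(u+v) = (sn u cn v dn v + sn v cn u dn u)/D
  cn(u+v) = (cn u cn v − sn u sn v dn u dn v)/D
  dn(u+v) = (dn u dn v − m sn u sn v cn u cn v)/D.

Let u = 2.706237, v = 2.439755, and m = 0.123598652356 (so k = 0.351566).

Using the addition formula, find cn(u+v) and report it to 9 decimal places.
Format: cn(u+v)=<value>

cn(u+v)=0.256727969

sn u = 0.5113598886555161, cn u = -0.8593666646282122, dn u = 0.9837074361507534
sn v = 0.7151522422204264, cn v = -0.69896871921932, dn v = 0.9678772483481503
m = k² = 0.123598652356
D = 1 − m·sn²u·sn²v = 0.9834703346109618
cn(u+v) = (cn u·cn v − sn u·sn v·dn u·dn v)/D = 0.2524843415505047/0.9834703346109618 = 0.2567279689736465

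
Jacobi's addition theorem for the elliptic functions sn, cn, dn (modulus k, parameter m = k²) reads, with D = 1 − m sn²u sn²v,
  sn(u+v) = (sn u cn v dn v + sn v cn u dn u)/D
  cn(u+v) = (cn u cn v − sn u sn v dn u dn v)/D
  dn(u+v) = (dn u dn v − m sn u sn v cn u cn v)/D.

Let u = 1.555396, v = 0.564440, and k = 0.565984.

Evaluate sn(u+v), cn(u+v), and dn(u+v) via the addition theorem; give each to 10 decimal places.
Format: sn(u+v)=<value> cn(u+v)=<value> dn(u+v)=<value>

sn u = 0.9900970666349386, cn u = 0.1403844672351252, dn u = 0.8282362382453434
sn v = 0.5273399502134882, cn v = 0.8496543867413596, dn v = 0.9544202754219043
m = k² = 0.320337888256
D = 1 − m·sn²u·sn²v = 0.9126736710303793
sn(u+v) = (sn u·cn v·dn v + sn v·cn u·dn u)/D = 0.8642114226905088/0.9126736710303793 = 0.9469007928264676
cn(u+v) = (cn u·cn v − sn u·sn v·dn u·dn v)/D = -0.2934482010224559/0.9126736710303793 = -0.3215258753889135
dn(u+v) = (dn u·dn v − m·sn u·sn v·cn u·cn v)/D = 0.7705356782830082/0.9126736710303793 = 0.8442619774635311

sn(u+v)=0.9469007928 cn(u+v)=-0.3215258754 dn(u+v)=0.8442619775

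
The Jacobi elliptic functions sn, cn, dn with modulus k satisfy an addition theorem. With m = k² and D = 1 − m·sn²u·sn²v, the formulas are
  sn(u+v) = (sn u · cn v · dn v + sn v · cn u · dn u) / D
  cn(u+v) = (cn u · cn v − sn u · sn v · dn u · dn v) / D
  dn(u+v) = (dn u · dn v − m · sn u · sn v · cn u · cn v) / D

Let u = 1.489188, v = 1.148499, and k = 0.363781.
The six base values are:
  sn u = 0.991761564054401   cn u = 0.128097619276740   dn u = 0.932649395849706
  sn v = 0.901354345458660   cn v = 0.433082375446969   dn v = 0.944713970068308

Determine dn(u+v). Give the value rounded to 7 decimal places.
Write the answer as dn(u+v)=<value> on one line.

m = k² = 0.132336615961
D = 1 − m·sn²u·sn²v = 0.8942487073308043
dn(u+v) = (dn u·dn v − m·sn u·sn v·cn u·cn v)/D = 0.8745240340395285/0.8942487073308043 = 0.9779427432999585

dn(u+v)=0.9779427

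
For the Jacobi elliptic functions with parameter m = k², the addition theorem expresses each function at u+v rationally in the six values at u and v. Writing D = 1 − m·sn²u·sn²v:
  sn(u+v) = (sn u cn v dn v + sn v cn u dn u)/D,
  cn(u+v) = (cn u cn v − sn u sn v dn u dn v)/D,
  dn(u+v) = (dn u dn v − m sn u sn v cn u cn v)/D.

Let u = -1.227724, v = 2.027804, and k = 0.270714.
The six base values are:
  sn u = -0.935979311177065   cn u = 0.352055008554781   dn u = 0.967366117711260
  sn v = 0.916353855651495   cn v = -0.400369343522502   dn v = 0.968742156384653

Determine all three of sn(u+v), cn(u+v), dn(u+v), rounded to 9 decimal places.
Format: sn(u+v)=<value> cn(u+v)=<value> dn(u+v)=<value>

m = k² = 0.073286069796
D = 1 − m·sn²u·sn²v = 0.9460886318515978
sn(u+v) = (sn u·cn v·dn v + sn v·cn u·dn u)/D = 0.6751029854073313/0.9460886318515978 = 0.7135726639966931
cn(u+v) = (cn u·cn v − sn u·sn v·dn u·dn v)/D = 0.6628119329138069/0.9460886318515978 = 0.7005812252670368
dn(u+v) = (dn u·dn v − m·sn u·sn v·cn u·cn v)/D = 0.9282685732084719/0.9460886318515978 = 0.9811644934277984

sn(u+v)=0.713572664 cn(u+v)=0.700581225 dn(u+v)=0.981164493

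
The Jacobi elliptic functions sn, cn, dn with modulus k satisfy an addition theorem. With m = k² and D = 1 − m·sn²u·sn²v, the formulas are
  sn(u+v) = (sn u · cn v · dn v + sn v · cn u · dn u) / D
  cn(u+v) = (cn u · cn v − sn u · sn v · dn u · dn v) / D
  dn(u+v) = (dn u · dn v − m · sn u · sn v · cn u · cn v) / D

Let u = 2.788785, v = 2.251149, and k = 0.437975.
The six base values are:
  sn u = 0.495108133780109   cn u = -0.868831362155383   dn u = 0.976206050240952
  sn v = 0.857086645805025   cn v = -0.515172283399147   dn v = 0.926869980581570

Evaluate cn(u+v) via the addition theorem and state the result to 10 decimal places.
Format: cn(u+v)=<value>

cn(u+v)=0.0659154727

m = k² = 0.191822100625
D = 1 − m·sn²u·sn²v = 0.9654579409947178
cn(u+v) = (cn u·cn v − sn u·sn v·dn u·dn v)/D = 0.06363861651445508/0.9654579409947178 = 0.06591547266045353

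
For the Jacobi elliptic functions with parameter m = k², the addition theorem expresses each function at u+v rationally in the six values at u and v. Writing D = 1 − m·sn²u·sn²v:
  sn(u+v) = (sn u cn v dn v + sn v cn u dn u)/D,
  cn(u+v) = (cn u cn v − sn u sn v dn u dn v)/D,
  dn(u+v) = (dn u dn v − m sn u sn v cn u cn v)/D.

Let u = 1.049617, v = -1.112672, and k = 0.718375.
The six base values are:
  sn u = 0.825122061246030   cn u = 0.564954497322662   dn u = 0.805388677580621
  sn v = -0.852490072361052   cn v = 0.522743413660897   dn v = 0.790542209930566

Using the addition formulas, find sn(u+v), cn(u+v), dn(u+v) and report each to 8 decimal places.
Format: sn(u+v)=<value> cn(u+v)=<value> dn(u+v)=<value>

sn(u+v)=-0.06299172 cn(u+v)=0.99801405 dn(u+v)=0.99897562

m = k² = 0.516062640625
D = 1 − m·sn²u·sn²v = 0.7446608087328887
sn(u+v) = (sn u·cn v·dn v + sn v·cn u·dn u)/D = -0.04690746789645452/0.7446608087328887 = -0.06299172367654482
cn(u+v) = (cn u·cn v − sn u·sn v·dn u·dn v)/D = 0.7431819491337656/0.7446608087328887 = 0.9980140493741848
dn(u+v) = (dn u·dn v − m·sn u·sn v·cn u·cn v)/D = 0.7438979916580985/0.7446608087328887 = 0.9989756180722224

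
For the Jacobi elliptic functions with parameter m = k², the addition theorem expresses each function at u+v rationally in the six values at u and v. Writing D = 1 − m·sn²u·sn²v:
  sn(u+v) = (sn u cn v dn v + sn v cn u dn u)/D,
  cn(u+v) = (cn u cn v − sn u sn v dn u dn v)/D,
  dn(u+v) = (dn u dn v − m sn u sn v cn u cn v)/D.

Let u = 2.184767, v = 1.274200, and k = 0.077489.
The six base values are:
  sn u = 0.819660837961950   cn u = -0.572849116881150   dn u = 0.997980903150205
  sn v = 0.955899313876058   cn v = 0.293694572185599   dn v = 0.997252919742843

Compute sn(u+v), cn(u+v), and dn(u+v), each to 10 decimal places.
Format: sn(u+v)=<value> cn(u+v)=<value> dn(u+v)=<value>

sn(u+v)=-0.3075454719 cn(u+v)=-0.9515333850 dn(u+v)=0.9997159921

m = k² = 0.006004545121
D = 1 − m·sn²u·sn²v = 0.9963138518679655
sn(u+v) = (sn u·cn v·dn v + sn v·cn u·dn u)/D = -0.3064118137771579/0.9963138518679655 = -0.3075454719440803
cn(u+v) = (cn u·cn v − sn u·sn v·dn u·dn v)/D = -0.9480258919469312/0.9963138518679655 = -0.951533384956457
dn(u+v) = (dn u·dn v − m·sn u·sn v·cn u·cn v)/D = 0.9960308908327197/0.9963138518679655 = 0.9997159920694516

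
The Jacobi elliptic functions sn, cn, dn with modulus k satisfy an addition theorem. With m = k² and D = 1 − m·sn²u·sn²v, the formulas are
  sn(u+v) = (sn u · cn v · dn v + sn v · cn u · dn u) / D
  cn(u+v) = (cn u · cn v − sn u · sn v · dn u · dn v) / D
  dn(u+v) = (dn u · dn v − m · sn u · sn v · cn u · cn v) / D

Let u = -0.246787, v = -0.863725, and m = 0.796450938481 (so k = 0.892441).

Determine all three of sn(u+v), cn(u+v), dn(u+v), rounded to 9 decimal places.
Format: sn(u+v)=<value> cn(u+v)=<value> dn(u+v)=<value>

sn(u+v)=-0.824784358 cn(u+v)=0.565447401 dn(u+v)=0.676903928

sn u = -0.2423822278201194, cn u = 0.9701808365644808, dn u = 0.9763243256403569
sn v = -0.7111070650148352, cn v = 0.7030837376059746, dn v = 0.7728234333724874
m = k² = 0.796450938481
D = 1 − m·sn²u·sn²v = 0.9763391380788158
sn(u+v) = (sn u·cn v·dn v + sn v·cn u·dn u)/D = -0.8052692490004046/0.9763391380788158 = -0.8247843578051857
cn(u+v) = (cn u·cn v − sn u·sn v·dn u·dn v)/D = 0.552068427967774/0.9763391380788158 = 0.5654474008428082
dn(u+v) = (dn u·dn v − m·sn u·sn v·cn u·cn v)/D = 0.6608877977160136/0.9763391380788158 = 0.6769039280925179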